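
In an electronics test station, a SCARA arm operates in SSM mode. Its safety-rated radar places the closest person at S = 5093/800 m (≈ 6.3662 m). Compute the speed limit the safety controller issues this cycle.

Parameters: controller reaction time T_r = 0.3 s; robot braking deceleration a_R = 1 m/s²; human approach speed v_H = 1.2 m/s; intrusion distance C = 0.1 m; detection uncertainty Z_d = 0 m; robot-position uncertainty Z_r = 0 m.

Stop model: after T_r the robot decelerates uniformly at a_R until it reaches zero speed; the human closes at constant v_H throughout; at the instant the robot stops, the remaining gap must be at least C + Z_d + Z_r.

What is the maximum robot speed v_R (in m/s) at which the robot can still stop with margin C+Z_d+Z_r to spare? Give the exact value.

v_R_max = 9/4 m/s = 2.2500 m/s

collect terms ⇒ (1/2)·v_R² + (3/2)·v_R + (-189/32) = 0
  disc = (3/2)² − 4·(1/2)·(-189/32) = 225/16 ; √disc = 15/4
  v_R = (−(3/2) + 15/4) / (2·(1/2)) = 9/4 m/s
check:
stop time T_s = (9/4)/1 = 2.2500 s
robot covers v_R·T_r = 2.2500·0.3000 = 0.6750 m before braking
braking distance = 2.2500²/(2·1.0000) = 2.5312 m
human over T_r+T_s: 1.2000·(0.3000+2.2500) = 3.0600 m
residual clearance needed = 0.1000+0.0000+0.0000 = 0.1000 m
sum ≈ 0.6750+2.5312+3.0600+0.1000 ≈ 6.3662 m = S ✓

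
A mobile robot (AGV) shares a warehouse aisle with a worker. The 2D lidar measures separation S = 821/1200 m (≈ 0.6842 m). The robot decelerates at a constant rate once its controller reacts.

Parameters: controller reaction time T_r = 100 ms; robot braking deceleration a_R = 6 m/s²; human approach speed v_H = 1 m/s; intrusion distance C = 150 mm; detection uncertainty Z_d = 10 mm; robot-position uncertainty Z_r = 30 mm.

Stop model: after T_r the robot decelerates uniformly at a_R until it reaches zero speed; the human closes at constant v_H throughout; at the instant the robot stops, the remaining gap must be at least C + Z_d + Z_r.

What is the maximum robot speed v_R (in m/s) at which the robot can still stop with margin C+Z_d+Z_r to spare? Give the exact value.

at the boundary: (1/12)·v² + (4/15)·v + (-473/1200) = 0
  disc = (4/15)² − 4·(1/12)·(-473/1200) = 81/400 ; √disc = 9/20
  v_R = (−(4/15) + 9/20) / (2·(1/12)) = 11/10 m/s
check:
T_s = v_R/a_R = (11/10)/6 = 0.1833 s
robot covers v_R·T_r = 1.1000·0.1000 = 0.1100 m before braking
braking distance = 1.1000²/(2·6.0000) = 0.1008 m
human over T_r+T_s: 1.0000·(0.1000+0.1833) = 0.2833 m
residual clearance needed = 0.1500+0.0100+0.0300 = 0.1900 m
sum ≈ 0.1100+0.1008+0.2833+0.1900 ≈ 0.6842 m = S ✓

v_R_max = 11/10 m/s = 1.1000 m/s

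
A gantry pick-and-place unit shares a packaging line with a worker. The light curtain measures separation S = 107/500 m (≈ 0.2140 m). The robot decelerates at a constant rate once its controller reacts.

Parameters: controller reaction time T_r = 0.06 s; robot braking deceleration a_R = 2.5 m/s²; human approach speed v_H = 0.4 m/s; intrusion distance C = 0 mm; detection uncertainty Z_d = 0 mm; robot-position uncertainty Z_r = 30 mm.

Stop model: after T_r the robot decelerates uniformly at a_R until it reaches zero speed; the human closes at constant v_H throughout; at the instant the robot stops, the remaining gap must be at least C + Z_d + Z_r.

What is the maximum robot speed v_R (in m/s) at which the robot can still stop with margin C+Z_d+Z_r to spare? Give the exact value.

v_R_max = 1/2 m/s = 0.5000 m/s

quadratic (1/5)·v² + (11/50)·v + (-4/25) = 0
  disc = (11/50)² − 4·(1/5)·(-4/25) = 441/2500 ; √disc = 21/50
  v_R = (−(11/50) + 21/50) / (2·(1/5)) = 1/2 m/s
check:
T_s = v_R/a_R = (1/2)/(5/2) = 0.2000 s
robot covers v_R·T_r = 0.5000·0.0600 = 0.0300 m before braking
robot covers 0.5000·0.2000 − ½·2.5000·0.2000² = 0.0500 m while stopping
person approaches 0.4000·(0.0600+0.2000) = 0.1040 m
C+Z_d+Z_r = 0.0000+0.0000+0.0300 = 0.0300 m
sum ≈ 0.0300+0.0500+0.1040+0.0300 ≈ 0.2140 m = S ✓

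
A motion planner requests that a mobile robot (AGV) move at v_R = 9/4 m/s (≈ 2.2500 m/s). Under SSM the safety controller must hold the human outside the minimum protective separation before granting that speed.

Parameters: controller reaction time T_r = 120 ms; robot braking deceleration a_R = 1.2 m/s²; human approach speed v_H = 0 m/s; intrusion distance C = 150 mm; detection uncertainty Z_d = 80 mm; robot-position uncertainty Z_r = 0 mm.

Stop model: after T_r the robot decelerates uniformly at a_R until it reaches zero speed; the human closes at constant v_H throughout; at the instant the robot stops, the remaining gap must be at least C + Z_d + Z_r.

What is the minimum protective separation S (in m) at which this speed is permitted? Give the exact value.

S_min = 167/64 m = 2.6094 m

T_s = v_R/a_R = (9/4)/(6/5) = 1.8750 s
robot in T_r: 2.2500·0.1200 = 0.2700 m
braking distance = 2.2500²/(2·1.2000) = 2.1094 m
person approaches 0.0000·(0.1200+1.8750) = 0.0000 m
residual clearance needed = 0.1500+0.0800+0.0000 = 0.2300 m
S_min ≈ 0.2700+2.1094+0.0000+0.2300  ⇒  S_min = 167/64 m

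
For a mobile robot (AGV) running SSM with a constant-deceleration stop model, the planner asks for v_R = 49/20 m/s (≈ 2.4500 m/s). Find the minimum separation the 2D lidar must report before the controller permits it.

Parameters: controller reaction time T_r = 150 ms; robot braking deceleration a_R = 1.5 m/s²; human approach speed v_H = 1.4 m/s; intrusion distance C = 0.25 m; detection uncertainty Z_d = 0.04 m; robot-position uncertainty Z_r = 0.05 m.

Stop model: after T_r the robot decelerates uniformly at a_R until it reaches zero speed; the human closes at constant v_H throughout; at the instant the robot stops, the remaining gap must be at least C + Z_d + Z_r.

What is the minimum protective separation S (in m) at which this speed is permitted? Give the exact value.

S_min = 1041/200 m = 5.2050 m

braking lasts T_s = (49/20)/(3/2) = 1.6333 s
robot in T_r: 2.4500·0.1500 = 0.3675 m
braking distance = 2.4500²/(2·1.5000) = 2.0008 m
human closes 1.4000·1.7833 = 2.4967 m
residual clearance needed = 0.2500+0.0400+0.0500 = 0.3400 m
S_min ≈ 0.3675+2.0008+2.4967+0.3400  ⇒  S_min = 1041/200 m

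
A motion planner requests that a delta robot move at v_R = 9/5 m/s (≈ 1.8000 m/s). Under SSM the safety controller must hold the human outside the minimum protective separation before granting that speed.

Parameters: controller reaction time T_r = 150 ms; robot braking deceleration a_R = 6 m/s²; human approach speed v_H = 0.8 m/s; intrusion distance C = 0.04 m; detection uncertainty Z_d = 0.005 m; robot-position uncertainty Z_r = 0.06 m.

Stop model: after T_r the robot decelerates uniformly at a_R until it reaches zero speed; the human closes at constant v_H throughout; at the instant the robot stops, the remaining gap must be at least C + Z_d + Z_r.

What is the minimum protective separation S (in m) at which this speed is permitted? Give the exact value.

S_min = 201/200 m = 1.0050 m

stop time T_s = (9/5)/6 = 0.3000 s
robot covers v_R·T_r = 1.8000·0.1500 = 0.2700 m before braking
robot under decel: 1.8000²/(2·6.0000) = 0.2700 m
human over T_r+T_s: 0.8000·(0.1500+0.3000) = 0.3600 m
residual clearance needed = 0.0400+0.0050+0.0600 = 0.1050 m
S_min ≈ 0.2700+0.2700+0.3600+0.1050  ⇒  S_min = 201/200 m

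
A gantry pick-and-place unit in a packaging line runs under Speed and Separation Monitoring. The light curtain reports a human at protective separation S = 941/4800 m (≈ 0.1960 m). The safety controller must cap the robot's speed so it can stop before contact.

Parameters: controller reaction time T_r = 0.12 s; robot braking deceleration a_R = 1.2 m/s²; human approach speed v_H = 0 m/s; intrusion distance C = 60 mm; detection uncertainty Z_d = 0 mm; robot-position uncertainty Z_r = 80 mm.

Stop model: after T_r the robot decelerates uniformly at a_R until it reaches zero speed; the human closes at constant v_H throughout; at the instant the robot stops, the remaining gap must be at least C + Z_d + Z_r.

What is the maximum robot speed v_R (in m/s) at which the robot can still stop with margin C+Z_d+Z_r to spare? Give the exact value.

v_R_max = 1/4 m/s = 0.2500 m/s

quadratic (5/12)·v² + (3/25)·v + (-269/4800) = 0
  disc = (3/25)² − 4·(5/12)·(-269/4800) = 38809/360000 ; √disc = 197/600
  v_R = (−(3/25) + 197/600) / (2·(5/12)) = 1/4 m/s
check:
stop time T_s = (1/4)/(6/5) = 0.2083 s
robot in T_r: 0.2500·0.1200 = 0.0300 m
robot covers 0.2500·0.2083 − ½·1.2000·0.2083² = 0.0260 m while stopping
human over T_r+T_s: 0.0000·(0.1200+0.2083) = 0.0000 m
residual clearance needed = 0.0600+0.0000+0.0800 = 0.1400 m
sum ≈ 0.0300+0.0260+0.0000+0.1400 ≈ 0.1960 m = S ✓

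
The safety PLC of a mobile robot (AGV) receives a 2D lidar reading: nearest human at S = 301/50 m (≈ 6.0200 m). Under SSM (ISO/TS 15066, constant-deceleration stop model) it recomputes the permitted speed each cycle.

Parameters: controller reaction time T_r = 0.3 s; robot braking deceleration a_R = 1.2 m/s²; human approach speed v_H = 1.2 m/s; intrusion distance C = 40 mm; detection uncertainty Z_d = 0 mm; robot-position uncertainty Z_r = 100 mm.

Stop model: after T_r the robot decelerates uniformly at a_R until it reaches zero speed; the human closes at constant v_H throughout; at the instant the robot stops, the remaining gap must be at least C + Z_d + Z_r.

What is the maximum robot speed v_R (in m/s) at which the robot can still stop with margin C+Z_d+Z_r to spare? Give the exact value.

quadratic (5/12)·v² + (13/10)·v + (-138/25) = 0
  disc = (13/10)² − 4·(5/12)·(-138/25) = 1089/100 ; √disc = 33/10
  v_R = (−(13/10) + 33/10) / (2·(5/12)) = 12/5 m/s
check:
stop time T_s = (12/5)/(6/5) = 2.0000 s
reaction-phase robot travel = 2.4000·0.3000 = 0.7200 m
robot under decel: 2.4000²/(2·1.2000) = 2.4000 m
person approaches 1.2000·(0.3000+2.0000) = 2.7600 m
residual clearance needed = 0.0400+0.0000+0.1000 = 0.1400 m
sum ≈ 0.7200+2.4000+2.7600+0.1400 ≈ 6.0200 m = S ✓

v_R_max = 12/5 m/s = 2.4000 m/s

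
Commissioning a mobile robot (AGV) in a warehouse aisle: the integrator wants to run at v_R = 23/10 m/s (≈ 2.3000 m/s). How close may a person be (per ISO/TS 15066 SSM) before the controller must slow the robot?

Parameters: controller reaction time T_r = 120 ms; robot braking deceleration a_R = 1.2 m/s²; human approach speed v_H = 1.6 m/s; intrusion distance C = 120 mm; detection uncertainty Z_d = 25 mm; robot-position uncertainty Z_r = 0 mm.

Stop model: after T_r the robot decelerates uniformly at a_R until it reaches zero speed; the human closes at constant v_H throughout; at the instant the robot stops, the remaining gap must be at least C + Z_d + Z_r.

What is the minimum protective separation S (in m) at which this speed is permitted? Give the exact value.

S_min = 35303/6000 m = 5.8838 m

T_s = v_R/a_R = (23/10)/(6/5) = 1.9167 s
robot covers v_R·T_r = 2.3000·0.1200 = 0.2760 m before braking
robot covers 2.3000·1.9167 − ½·1.2000·1.9167² = 2.2042 m while stopping
human over T_r+T_s: 1.6000·(0.1200+1.9167) = 3.2587 m
C+Z_d+Z_r = 0.1200+0.0250+0.0000 = 0.1450 m
S_min ≈ 0.2760+2.2042+3.2587+0.1450  ⇒  S_min = 35303/6000 m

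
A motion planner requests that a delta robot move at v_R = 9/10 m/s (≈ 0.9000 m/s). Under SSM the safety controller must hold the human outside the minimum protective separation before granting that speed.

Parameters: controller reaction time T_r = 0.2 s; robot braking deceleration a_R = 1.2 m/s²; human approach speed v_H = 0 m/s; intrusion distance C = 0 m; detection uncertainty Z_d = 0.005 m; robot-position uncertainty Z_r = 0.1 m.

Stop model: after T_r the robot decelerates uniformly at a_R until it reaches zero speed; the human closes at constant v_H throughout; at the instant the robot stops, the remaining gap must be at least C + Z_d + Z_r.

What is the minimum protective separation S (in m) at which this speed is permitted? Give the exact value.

S_min = 249/400 m = 0.6225 m

stop time T_s = (9/10)/(6/5) = 0.7500 s
robot covers v_R·T_r = 0.9000·0.2000 = 0.1800 m before braking
robot under decel: 0.9000²/(2·1.2000) = 0.3375 m
person approaches 0.0000·(0.2000+0.7500) = 0.0000 m
C+Z_d+Z_r = 0.0000+0.0050+0.1000 = 0.1050 m
S_min ≈ 0.1800+0.3375+0.0000+0.1050  ⇒  S_min = 249/400 m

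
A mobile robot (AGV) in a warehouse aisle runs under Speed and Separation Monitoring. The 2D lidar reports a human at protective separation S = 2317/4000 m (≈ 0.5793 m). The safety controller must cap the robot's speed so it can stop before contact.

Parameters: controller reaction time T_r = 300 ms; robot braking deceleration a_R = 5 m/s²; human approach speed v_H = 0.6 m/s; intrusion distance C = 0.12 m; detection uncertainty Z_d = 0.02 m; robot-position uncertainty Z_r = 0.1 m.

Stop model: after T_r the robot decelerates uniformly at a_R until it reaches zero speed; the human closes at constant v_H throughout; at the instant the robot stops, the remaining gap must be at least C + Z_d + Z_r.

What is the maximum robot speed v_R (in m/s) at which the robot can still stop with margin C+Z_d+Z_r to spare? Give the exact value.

collect terms ⇒ (1/10)·v_R² + (21/50)·v_R + (-637/4000) = 0
  disc = (21/50)² − 4·(1/10)·(-637/4000) = 2401/10000 ; √disc = 49/100
  v_R = (−(21/50) + 49/100) / (2·(1/10)) = 7/20 m/s
check:
T_s = v_R/a_R = (7/20)/5 = 0.0700 s
robot in T_r: 0.3500·0.3000 = 0.1050 m
robot covers 0.3500·0.0700 − ½·5.0000·0.0700² = 0.0123 m while stopping
human closes 0.6000·0.3700 = 0.2220 m
margins: 0.1200+0.0200+0.1000 = 0.2400 m
sum ≈ 0.1050+0.0123+0.2220+0.2400 ≈ 0.5793 m = S ✓

v_R_max = 7/20 m/s = 0.3500 m/s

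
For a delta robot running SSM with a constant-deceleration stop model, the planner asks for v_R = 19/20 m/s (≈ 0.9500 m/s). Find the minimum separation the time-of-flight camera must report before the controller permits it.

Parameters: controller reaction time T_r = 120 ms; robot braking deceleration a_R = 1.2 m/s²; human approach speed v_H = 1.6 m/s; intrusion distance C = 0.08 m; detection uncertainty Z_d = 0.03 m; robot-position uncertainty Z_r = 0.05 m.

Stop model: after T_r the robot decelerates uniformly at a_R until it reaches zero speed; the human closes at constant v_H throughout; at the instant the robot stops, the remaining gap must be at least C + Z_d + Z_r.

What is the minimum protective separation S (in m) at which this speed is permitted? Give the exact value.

S_min = 50609/24000 m = 2.1087 m

stop time T_s = (19/20)/(6/5) = 0.7917 s
reaction-phase robot travel = 0.9500·0.1200 = 0.1140 m
braking distance = 0.9500²/(2·1.2000) = 0.3760 m
human closes 1.6000·0.9117 = 1.4587 m
residual clearance needed = 0.0800+0.0300+0.0500 = 0.1600 m
S_min ≈ 0.1140+0.3760+1.4587+0.1600  ⇒  S_min = 50609/24000 m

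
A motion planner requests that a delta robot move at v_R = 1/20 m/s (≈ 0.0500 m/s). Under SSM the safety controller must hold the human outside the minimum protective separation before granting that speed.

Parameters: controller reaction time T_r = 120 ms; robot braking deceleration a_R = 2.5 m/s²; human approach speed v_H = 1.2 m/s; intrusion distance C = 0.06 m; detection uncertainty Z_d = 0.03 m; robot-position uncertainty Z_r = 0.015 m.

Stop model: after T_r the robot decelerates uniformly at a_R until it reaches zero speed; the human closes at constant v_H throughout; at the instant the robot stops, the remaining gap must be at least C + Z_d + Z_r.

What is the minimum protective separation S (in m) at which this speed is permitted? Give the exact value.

stop time T_s = (1/20)/(5/2) = 0.0200 s
reaction-phase robot travel = 0.0500·0.1200 = 0.0060 m
robot covers 0.0500·0.0200 − ½·2.5000·0.0200² = 0.0005 m while stopping
human closes 1.2000·0.1400 = 0.1680 m
C+Z_d+Z_r = 0.0600+0.0300+0.0150 = 0.1050 m
S_min ≈ 0.0060+0.0005+0.1680+0.1050  ⇒  S_min = 559/2000 m

S_min = 559/2000 m = 0.2795 m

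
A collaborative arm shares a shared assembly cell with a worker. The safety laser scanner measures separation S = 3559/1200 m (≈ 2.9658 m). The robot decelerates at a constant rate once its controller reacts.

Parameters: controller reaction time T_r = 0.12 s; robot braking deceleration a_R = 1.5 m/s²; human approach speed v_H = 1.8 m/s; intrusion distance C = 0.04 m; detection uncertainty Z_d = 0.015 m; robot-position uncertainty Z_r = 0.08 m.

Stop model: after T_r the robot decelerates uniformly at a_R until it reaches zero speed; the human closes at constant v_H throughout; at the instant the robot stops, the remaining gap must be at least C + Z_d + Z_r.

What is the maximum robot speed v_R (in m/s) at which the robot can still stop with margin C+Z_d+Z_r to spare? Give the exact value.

v_R_max = 29/20 m/s = 1.4500 m/s

at the boundary: (1/3)·v² + (33/25)·v + (-15689/6000) = 0
  disc = (33/25)² − 4·(1/3)·(-15689/6000) = 117649/22500 ; √disc = 343/150
  v_R = (−(33/25) + 343/150) / (2·(1/3)) = 29/20 m/s
check:
T_s = v_R/a_R = (29/20)/(3/2) = 0.9667 s
robot in T_r: 1.4500·0.1200 = 0.1740 m
robot covers 1.4500·0.9667 − ½·1.5000·0.9667² = 0.7008 m while stopping
human over T_r+T_s: 1.8000·(0.1200+0.9667) = 1.9560 m
residual clearance needed = 0.0400+0.0150+0.0800 = 0.1350 m
sum ≈ 0.1740+0.7008+1.9560+0.1350 ≈ 2.9658 m = S ✓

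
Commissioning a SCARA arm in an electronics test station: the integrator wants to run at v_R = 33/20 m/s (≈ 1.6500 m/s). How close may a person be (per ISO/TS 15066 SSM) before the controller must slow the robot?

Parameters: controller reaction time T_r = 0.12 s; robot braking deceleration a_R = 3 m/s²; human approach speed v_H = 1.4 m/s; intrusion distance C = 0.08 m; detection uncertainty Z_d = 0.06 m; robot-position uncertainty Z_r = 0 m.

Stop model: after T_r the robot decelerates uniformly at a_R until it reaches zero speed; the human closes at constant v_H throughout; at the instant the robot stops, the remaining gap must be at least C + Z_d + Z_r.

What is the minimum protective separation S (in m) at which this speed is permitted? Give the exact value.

braking lasts T_s = (33/20)/3 = 0.5500 s
robot covers v_R·T_r = 1.6500·0.1200 = 0.1980 m before braking
braking distance = 1.6500²/(2·3.0000) = 0.4537 m
human over T_r+T_s: 1.4000·(0.1200+0.5500) = 0.9380 m
C+Z_d+Z_r = 0.0800+0.0600+0.0000 = 0.1400 m
S_min ≈ 0.1980+0.4537+0.9380+0.1400  ⇒  S_min = 6919/4000 m

S_min = 6919/4000 m = 1.7297 m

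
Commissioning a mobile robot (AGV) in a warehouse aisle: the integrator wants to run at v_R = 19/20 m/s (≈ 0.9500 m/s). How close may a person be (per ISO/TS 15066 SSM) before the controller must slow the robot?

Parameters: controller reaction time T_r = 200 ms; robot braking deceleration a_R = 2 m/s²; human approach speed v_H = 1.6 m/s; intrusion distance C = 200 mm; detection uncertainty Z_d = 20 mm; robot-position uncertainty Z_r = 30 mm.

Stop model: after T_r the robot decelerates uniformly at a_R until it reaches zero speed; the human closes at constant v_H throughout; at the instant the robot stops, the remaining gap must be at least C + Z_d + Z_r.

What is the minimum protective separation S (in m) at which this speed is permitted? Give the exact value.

S_min = 2793/1600 m = 1.7456 m

stop time T_s = (19/20)/2 = 0.4750 s
reaction-phase robot travel = 0.9500·0.2000 = 0.1900 m
braking distance = 0.9500²/(2·2.0000) = 0.2256 m
person approaches 1.6000·(0.2000+0.4750) = 1.0800 m
margins: 0.2000+0.0200+0.0300 = 0.2500 m
S_min ≈ 0.1900+0.2256+1.0800+0.2500  ⇒  S_min = 2793/1600 m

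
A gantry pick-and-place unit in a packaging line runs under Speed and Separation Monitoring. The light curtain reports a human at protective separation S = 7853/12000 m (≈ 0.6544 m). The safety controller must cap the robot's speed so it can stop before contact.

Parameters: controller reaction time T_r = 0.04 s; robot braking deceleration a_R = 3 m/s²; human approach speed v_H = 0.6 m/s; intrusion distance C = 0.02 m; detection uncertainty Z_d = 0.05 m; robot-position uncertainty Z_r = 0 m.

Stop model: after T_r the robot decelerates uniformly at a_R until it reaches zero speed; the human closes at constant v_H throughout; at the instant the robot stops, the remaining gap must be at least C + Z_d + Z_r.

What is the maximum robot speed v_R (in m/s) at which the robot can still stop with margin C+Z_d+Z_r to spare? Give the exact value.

v_R_max = 5/4 m/s = 1.2500 m/s

quadratic (1/6)·v² + (6/25)·v + (-269/480) = 0
  disc = (6/25)² − 4·(1/6)·(-269/480) = 38809/90000 ; √disc = 197/300
  v_R = (−(6/25) + 197/300) / (2·(1/6)) = 5/4 m/s
check:
T_s = v_R/a_R = (5/4)/3 = 0.4167 s
reaction-phase robot travel = 1.2500·0.0400 = 0.0500 m
robot covers 1.2500·0.4167 − ½·3.0000·0.4167² = 0.2604 m while stopping
human closes 0.6000·0.4567 = 0.2740 m
C+Z_d+Z_r = 0.0200+0.0500+0.0000 = 0.0700 m
sum ≈ 0.0500+0.2604+0.2740+0.0700 ≈ 0.6544 m = S ✓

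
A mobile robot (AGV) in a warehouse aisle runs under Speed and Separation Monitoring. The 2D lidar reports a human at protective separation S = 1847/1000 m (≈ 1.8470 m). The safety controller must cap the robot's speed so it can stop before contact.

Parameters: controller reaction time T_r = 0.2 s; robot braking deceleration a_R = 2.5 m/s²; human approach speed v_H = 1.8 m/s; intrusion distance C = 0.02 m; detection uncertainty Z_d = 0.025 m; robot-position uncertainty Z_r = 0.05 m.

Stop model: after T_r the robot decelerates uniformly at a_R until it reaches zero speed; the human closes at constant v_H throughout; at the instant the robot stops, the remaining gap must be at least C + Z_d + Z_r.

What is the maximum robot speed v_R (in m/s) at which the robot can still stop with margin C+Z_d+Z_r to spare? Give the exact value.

collect terms ⇒ (1/5)·v_R² + (23/25)·v_R + (-174/125) = 0
  disc = (23/25)² − 4·(1/5)·(-174/125) = 49/25 ; √disc = 7/5
  v_R = (−(23/25) + 7/5) / (2·(1/5)) = 6/5 m/s
check:
T_s = v_R/a_R = (6/5)/(5/2) = 0.4800 s
robot covers v_R·T_r = 1.2000·0.2000 = 0.2400 m before braking
braking distance = 1.2000²/(2·2.5000) = 0.2880 m
human over T_r+T_s: 1.8000·(0.2000+0.4800) = 1.2240 m
C+Z_d+Z_r = 0.0200+0.0250+0.0500 = 0.0950 m
sum ≈ 0.2400+0.2880+1.2240+0.0950 ≈ 1.8470 m = S ✓

v_R_max = 6/5 m/s = 1.2000 m/s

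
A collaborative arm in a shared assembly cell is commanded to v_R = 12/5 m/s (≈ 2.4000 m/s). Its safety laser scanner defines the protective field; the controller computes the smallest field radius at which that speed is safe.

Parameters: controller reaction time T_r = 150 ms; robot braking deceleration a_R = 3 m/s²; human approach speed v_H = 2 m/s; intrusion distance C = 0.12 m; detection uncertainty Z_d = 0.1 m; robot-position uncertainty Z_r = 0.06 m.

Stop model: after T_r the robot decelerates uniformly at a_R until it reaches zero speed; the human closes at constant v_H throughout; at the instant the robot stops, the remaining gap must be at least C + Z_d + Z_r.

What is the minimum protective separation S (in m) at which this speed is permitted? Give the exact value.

stop time T_s = (12/5)/3 = 0.8000 s
robot covers v_R·T_r = 2.4000·0.1500 = 0.3600 m before braking
braking distance = 2.4000²/(2·3.0000) = 0.9600 m
human closes 2.0000·0.9500 = 1.9000 m
residual clearance needed = 0.1200+0.1000+0.0600 = 0.2800 m
S_min ≈ 0.3600+0.9600+1.9000+0.2800  ⇒  S_min = 7/2 m

S_min = 7/2 m = 3.5000 m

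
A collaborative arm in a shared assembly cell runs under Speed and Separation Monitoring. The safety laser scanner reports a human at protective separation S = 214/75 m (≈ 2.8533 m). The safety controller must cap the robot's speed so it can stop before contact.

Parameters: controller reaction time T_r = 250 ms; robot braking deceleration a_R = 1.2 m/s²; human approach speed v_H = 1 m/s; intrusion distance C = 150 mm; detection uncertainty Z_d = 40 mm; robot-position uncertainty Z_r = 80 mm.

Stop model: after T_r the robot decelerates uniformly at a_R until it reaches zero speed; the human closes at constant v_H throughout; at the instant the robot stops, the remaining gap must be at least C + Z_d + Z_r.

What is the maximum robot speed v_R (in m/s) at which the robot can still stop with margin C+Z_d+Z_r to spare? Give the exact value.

quadratic (5/12)·v² + (13/12)·v + (-7/3) = 0
  disc = (13/12)² − 4·(5/12)·(-7/3) = 81/16 ; √disc = 9/4
  v_R = (−(13/12) + 9/4) / (2·(5/12)) = 7/5 m/s
check:
braking lasts T_s = (7/5)/(6/5) = 1.1667 s
robot in T_r: 1.4000·0.2500 = 0.3500 m
braking distance = 1.4000²/(2·1.2000) = 0.8167 m
human over T_r+T_s: 1.0000·(0.2500+1.1667) = 1.4167 m
C+Z_d+Z_r = 0.1500+0.0400+0.0800 = 0.2700 m
sum ≈ 0.3500+0.8167+1.4167+0.2700 ≈ 2.8533 m = S ✓

v_R_max = 7/5 m/s = 1.4000 m/s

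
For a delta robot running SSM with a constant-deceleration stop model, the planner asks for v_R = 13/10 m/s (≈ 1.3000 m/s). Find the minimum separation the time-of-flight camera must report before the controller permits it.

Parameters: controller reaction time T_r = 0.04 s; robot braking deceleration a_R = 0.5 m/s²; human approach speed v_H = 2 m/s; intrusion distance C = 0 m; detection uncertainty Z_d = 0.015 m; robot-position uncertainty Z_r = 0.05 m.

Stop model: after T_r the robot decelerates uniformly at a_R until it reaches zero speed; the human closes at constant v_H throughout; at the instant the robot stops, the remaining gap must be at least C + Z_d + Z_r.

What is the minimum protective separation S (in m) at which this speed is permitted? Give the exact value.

braking lasts T_s = (13/10)/(1/2) = 2.6000 s
reaction-phase robot travel = 1.3000·0.0400 = 0.0520 m
robot covers 1.3000·2.6000 − ½·0.5000·2.6000² = 1.6900 m while stopping
human over T_r+T_s: 2.0000·(0.0400+2.6000) = 5.2800 m
C+Z_d+Z_r = 0.0000+0.0150+0.0500 = 0.0650 m
S_min ≈ 0.0520+1.6900+5.2800+0.0650  ⇒  S_min = 7087/1000 m

S_min = 7087/1000 m = 7.0870 m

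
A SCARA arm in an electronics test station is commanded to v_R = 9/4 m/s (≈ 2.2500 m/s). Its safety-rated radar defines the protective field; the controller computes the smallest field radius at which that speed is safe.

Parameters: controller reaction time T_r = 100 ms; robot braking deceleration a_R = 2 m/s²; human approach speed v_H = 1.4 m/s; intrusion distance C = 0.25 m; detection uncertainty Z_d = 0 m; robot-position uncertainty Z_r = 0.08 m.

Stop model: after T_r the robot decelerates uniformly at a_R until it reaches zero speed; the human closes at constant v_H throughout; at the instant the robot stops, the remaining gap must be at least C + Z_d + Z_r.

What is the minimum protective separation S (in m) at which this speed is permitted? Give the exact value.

T_s = v_R/a_R = (9/4)/2 = 1.1250 s
reaction-phase robot travel = 2.2500·0.1000 = 0.2250 m
robot under decel: 2.2500²/(2·2.0000) = 1.2656 m
human closes 1.4000·1.2250 = 1.7150 m
residual clearance needed = 0.2500+0.0000+0.0800 = 0.3300 m
S_min ≈ 0.2250+1.2656+1.7150+0.3300  ⇒  S_min = 5657/1600 m

S_min = 5657/1600 m = 3.5356 m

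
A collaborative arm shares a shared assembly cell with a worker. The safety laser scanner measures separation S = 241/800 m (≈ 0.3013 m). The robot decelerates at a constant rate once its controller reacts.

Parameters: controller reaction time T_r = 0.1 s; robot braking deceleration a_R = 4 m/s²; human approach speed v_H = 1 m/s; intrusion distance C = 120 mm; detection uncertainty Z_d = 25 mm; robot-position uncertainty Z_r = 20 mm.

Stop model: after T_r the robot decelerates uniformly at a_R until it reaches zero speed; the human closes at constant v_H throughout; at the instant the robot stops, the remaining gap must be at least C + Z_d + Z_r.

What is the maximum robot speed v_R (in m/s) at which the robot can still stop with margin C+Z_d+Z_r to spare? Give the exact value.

v_R_max = 1/10 m/s = 0.1000 m/s

collect terms ⇒ (1/8)·v_R² + (7/20)·v_R + (-29/800) = 0
  disc = (7/20)² − 4·(1/8)·(-29/800) = 9/64 ; √disc = 3/8
  v_R = (−(7/20) + 3/8) / (2·(1/8)) = 1/10 m/s
check:
braking lasts T_s = (1/10)/4 = 0.0250 s
reaction-phase robot travel = 0.1000·0.1000 = 0.0100 m
robot under decel: 0.1000²/(2·4.0000) = 0.0013 m
person approaches 1.0000·(0.1000+0.0250) = 0.1250 m
margins: 0.1200+0.0250+0.0200 = 0.1650 m
sum ≈ 0.0100+0.0013+0.1250+0.1650 ≈ 0.3013 m = S ✓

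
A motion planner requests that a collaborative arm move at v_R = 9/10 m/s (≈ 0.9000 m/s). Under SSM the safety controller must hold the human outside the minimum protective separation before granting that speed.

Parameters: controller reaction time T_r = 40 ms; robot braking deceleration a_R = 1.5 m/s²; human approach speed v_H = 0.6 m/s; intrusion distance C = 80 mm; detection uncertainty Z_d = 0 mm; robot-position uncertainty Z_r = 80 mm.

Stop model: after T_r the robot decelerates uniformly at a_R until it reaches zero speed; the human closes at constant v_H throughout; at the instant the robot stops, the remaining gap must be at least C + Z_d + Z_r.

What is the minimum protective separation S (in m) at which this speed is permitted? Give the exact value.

stop time T_s = (9/10)/(3/2) = 0.6000 s
robot covers v_R·T_r = 0.9000·0.0400 = 0.0360 m before braking
robot under decel: 0.9000²/(2·1.5000) = 0.2700 m
human closes 0.6000·0.6400 = 0.3840 m
C+Z_d+Z_r = 0.0800+0.0000+0.0800 = 0.1600 m
S_min ≈ 0.0360+0.2700+0.3840+0.1600  ⇒  S_min = 17/20 m

S_min = 17/20 m = 0.8500 m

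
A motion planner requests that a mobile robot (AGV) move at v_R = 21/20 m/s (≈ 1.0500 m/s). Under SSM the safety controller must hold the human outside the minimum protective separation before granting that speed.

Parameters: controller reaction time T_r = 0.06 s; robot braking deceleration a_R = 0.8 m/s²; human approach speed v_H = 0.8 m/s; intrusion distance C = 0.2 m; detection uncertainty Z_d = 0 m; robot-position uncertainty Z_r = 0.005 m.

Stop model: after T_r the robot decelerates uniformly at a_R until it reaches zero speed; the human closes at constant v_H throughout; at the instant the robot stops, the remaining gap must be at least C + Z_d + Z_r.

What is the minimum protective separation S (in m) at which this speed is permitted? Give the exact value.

stop time T_s = (21/20)/(4/5) = 1.3125 s
reaction-phase robot travel = 1.0500·0.0600 = 0.0630 m
robot covers 1.0500·1.3125 − ½·0.8000·1.3125² = 0.6891 m while stopping
person approaches 0.8000·(0.0600+1.3125) = 1.0980 m
C+Z_d+Z_r = 0.2000+0.0000+0.0050 = 0.2050 m
S_min ≈ 0.0630+0.6891+1.0980+0.2050  ⇒  S_min = 32881/16000 m

S_min = 32881/16000 m = 2.0551 m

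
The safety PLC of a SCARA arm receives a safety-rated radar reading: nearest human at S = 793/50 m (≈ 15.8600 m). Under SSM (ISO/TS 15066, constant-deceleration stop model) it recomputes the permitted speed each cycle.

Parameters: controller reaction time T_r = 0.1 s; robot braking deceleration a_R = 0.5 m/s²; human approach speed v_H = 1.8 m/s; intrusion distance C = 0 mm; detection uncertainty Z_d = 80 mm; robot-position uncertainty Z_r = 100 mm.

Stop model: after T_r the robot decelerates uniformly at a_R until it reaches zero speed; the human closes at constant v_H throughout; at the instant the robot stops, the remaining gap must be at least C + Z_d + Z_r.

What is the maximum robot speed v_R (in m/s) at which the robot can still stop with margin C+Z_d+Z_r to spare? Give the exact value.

v_R_max = 5/2 m/s = 2.5000 m/s

at the boundary: (1)·v² + (37/10)·v + (-31/2) = 0
  disc = (37/10)² − 4·(1)·(-31/2) = 7569/100 ; √disc = 87/10
  v_R = (−(37/10) + 87/10) / (2·(1)) = 5/2 m/s
check:
braking lasts T_s = (5/2)/(1/2) = 5.0000 s
robot covers v_R·T_r = 2.5000·0.1000 = 0.2500 m before braking
robot covers 2.5000·5.0000 − ½·0.5000·5.0000² = 6.2500 m while stopping
human closes 1.8000·5.1000 = 9.1800 m
C+Z_d+Z_r = 0.0000+0.0800+0.1000 = 0.1800 m
sum ≈ 0.2500+6.2500+9.1800+0.1800 ≈ 15.8600 m = S ✓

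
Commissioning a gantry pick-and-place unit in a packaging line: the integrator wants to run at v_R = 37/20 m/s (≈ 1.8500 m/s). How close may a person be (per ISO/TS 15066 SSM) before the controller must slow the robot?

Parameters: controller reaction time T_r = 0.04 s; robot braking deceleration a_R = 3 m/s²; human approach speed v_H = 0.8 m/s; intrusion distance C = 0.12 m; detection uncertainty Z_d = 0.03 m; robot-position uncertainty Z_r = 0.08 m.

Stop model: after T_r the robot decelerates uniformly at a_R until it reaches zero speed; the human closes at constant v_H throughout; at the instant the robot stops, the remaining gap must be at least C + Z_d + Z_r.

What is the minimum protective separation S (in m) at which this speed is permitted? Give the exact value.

S_min = 5599/4000 m = 1.3998 m

braking lasts T_s = (37/20)/3 = 0.6167 s
reaction-phase robot travel = 1.8500·0.0400 = 0.0740 m
braking distance = 1.8500²/(2·3.0000) = 0.5704 m
human over T_r+T_s: 0.8000·(0.0400+0.6167) = 0.5253 m
C+Z_d+Z_r = 0.1200+0.0300+0.0800 = 0.2300 m
S_min ≈ 0.0740+0.5704+0.5253+0.2300  ⇒  S_min = 5599/4000 m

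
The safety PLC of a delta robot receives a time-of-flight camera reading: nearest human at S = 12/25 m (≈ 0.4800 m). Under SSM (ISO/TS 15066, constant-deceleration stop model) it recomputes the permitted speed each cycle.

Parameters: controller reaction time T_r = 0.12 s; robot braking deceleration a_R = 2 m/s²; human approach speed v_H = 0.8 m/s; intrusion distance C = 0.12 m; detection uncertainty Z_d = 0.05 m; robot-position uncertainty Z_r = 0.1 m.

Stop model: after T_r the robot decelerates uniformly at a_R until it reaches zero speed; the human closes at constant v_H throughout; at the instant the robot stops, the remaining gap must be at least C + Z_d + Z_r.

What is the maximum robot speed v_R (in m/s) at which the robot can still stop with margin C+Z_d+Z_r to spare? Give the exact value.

at the boundary: (1/4)·v² + (13/25)·v + (-57/500) = 0
  disc = (13/25)² − 4·(1/4)·(-57/500) = 961/2500 ; √disc = 31/50
  v_R = (−(13/25) + 31/50) / (2·(1/4)) = 1/5 m/s
check:
stop time T_s = (1/5)/2 = 0.1000 s
robot covers v_R·T_r = 0.2000·0.1200 = 0.0240 m before braking
braking distance = 0.2000²/(2·2.0000) = 0.0100 m
human closes 0.8000·0.2200 = 0.1760 m
margins: 0.1200+0.0500+0.1000 = 0.2700 m
sum ≈ 0.0240+0.0100+0.1760+0.2700 ≈ 0.4800 m = S ✓

v_R_max = 1/5 m/s = 0.2000 m/s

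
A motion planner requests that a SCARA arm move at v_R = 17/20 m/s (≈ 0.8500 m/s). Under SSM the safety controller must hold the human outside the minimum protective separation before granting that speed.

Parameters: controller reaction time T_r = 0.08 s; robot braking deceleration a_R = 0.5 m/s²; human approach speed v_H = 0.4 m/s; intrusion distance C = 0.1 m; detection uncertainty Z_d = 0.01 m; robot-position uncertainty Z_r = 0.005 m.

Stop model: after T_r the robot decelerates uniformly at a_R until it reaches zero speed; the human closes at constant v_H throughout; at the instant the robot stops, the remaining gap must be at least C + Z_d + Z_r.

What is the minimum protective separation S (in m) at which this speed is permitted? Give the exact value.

S_min = 647/400 m = 1.6175 m

T_s = v_R/a_R = (17/20)/(1/2) = 1.7000 s
robot in T_r: 0.8500·0.0800 = 0.0680 m
braking distance = 0.8500²/(2·0.5000) = 0.7225 m
human closes 0.4000·1.7800 = 0.7120 m
residual clearance needed = 0.1000+0.0100+0.0050 = 0.1150 m
S_min ≈ 0.0680+0.7225+0.7120+0.1150  ⇒  S_min = 647/400 m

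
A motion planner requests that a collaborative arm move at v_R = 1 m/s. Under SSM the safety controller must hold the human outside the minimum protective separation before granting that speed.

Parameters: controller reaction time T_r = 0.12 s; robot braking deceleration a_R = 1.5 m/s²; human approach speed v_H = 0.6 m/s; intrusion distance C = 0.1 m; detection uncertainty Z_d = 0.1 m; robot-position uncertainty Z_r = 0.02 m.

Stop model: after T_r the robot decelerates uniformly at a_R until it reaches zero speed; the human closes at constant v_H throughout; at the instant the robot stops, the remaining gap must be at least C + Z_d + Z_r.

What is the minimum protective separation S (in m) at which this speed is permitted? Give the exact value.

T_s = v_R/a_R = 1/(3/2) = 0.6667 s
robot covers v_R·T_r = 1.0000·0.1200 = 0.1200 m before braking
braking distance = 1.0000²/(2·1.5000) = 0.3333 m
person approaches 0.6000·(0.1200+0.6667) = 0.4720 m
C+Z_d+Z_r = 0.1000+0.1000+0.0200 = 0.2200 m
S_min ≈ 0.1200+0.3333+0.4720+0.2200  ⇒  S_min = 859/750 m

S_min = 859/750 m = 1.1453 m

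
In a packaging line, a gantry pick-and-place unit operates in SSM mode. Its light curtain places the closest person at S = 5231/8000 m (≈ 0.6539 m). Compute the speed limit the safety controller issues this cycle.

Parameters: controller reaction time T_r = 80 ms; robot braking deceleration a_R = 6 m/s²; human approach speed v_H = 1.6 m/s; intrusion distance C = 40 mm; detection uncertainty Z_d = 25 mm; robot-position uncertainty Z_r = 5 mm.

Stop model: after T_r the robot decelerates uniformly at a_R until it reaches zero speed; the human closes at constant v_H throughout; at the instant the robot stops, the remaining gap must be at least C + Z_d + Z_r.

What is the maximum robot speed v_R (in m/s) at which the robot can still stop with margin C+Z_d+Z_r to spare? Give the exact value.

v_R_max = 21/20 m/s = 1.0500 m/s

collect terms ⇒ (1/12)·v_R² + (26/75)·v_R + (-3647/8000) = 0
  disc = (26/75)² − 4·(1/12)·(-3647/8000) = 97969/360000 ; √disc = 313/600
  v_R = (−(26/75) + 313/600) / (2·(1/12)) = 21/20 m/s
check:
T_s = v_R/a_R = (21/20)/6 = 0.1750 s
robot in T_r: 1.0500·0.0800 = 0.0840 m
braking distance = 1.0500²/(2·6.0000) = 0.0919 m
person approaches 1.6000·(0.0800+0.1750) = 0.4080 m
margins: 0.0400+0.0250+0.0050 = 0.0700 m
sum ≈ 0.0840+0.0919+0.4080+0.0700 ≈ 0.6539 m = S ✓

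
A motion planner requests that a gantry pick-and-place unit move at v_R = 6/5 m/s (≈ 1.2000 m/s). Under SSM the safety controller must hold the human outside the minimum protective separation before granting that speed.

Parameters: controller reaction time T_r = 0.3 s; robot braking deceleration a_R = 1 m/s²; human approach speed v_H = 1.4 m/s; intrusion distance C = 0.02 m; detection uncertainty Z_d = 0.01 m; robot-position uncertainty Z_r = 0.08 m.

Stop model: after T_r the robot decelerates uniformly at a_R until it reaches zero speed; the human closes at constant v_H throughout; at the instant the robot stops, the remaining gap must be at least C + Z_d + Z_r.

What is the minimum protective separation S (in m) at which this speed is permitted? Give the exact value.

S_min = 329/100 m = 3.2900 m

T_s = v_R/a_R = (6/5)/1 = 1.2000 s
robot covers v_R·T_r = 1.2000·0.3000 = 0.3600 m before braking
robot under decel: 1.2000²/(2·1.0000) = 0.7200 m
human closes 1.4000·1.5000 = 2.1000 m
margins: 0.0200+0.0100+0.0800 = 0.1100 m
S_min ≈ 0.3600+0.7200+2.1000+0.1100  ⇒  S_min = 329/100 m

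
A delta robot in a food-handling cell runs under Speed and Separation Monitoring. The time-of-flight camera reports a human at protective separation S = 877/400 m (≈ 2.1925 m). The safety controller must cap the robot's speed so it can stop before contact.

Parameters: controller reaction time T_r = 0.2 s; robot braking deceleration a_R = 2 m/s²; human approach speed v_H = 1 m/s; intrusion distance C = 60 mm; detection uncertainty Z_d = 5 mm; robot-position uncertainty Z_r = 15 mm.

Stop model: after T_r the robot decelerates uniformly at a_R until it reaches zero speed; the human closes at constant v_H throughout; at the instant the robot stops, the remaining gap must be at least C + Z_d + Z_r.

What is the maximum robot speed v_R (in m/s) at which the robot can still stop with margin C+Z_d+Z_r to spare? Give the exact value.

v_R_max = 17/10 m/s = 1.7000 m/s

quadratic (1/4)·v² + (7/10)·v + (-153/80) = 0
  disc = (7/10)² − 4·(1/4)·(-153/80) = 961/400 ; √disc = 31/20
  v_R = (−(7/10) + 31/20) / (2·(1/4)) = 17/10 m/s
check:
braking lasts T_s = (17/10)/2 = 0.8500 s
reaction-phase robot travel = 1.7000·0.2000 = 0.3400 m
robot covers 1.7000·0.8500 − ½·2.0000·0.8500² = 0.7225 m while stopping
human closes 1.0000·1.0500 = 1.0500 m
residual clearance needed = 0.0600+0.0050+0.0150 = 0.0800 m
sum ≈ 0.3400+0.7225+1.0500+0.0800 ≈ 2.1925 m = S ✓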